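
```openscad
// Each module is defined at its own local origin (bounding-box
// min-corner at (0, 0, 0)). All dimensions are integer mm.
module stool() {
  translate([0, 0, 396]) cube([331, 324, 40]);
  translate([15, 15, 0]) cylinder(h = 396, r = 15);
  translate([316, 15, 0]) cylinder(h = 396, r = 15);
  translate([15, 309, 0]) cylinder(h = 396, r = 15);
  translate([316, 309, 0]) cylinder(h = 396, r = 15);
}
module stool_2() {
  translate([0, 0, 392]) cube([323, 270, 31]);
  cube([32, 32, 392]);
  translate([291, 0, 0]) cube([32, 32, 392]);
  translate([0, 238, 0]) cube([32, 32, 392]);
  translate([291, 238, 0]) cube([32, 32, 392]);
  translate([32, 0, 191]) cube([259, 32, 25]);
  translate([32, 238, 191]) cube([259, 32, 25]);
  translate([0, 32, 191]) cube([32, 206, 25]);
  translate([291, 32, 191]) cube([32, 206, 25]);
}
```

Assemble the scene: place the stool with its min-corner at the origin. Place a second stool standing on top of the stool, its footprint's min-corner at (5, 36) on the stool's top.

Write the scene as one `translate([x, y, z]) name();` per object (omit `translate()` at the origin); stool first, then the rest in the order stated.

stool();
translate([5, 36, 436]) stool_2();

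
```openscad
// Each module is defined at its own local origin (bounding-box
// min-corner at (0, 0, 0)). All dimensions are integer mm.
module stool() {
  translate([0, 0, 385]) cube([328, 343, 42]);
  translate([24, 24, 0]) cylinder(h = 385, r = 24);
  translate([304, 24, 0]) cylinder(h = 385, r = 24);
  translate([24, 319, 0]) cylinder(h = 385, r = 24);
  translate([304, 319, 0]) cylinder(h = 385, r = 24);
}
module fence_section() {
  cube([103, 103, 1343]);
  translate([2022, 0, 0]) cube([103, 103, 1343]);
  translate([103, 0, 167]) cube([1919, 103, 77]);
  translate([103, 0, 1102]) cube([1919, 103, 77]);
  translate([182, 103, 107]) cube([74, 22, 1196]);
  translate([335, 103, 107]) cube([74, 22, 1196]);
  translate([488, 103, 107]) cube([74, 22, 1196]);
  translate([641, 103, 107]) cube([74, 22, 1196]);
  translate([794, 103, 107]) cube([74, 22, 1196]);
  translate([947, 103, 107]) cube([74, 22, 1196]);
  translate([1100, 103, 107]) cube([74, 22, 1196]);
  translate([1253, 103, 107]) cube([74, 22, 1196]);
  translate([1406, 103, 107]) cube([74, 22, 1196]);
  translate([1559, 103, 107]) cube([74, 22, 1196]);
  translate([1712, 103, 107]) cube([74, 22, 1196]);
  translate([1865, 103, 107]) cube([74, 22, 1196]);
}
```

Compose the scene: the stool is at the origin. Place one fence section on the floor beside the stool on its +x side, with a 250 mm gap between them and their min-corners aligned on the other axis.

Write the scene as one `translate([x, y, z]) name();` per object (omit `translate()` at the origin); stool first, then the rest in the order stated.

stool();
translate([578, 0, 0]) fence_section();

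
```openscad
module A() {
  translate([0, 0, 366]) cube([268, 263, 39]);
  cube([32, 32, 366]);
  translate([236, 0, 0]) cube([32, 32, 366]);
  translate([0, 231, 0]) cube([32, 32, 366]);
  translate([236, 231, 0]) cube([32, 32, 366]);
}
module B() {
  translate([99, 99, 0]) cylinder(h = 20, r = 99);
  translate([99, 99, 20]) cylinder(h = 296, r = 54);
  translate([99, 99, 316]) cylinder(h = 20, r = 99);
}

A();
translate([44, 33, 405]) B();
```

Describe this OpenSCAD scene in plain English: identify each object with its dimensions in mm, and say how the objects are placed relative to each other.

A is a four-legged stool. The seat is 268×263 mm, 39 mm thick, top at z = 405 mm. It stands on four square legs, each 32×32 mm in cross-section, from z = 0 to the seat underside, each flush with a corner of the seat.

B is a spool: two coaxial disc flanges of radius 99 mm and thickness 20 mm, joined by a core cylinder of radius 54 mm and height 296 mm. The lower flange rests on z = 0 and the three cylinders share a vertical axis.

The spool is on top of the stool.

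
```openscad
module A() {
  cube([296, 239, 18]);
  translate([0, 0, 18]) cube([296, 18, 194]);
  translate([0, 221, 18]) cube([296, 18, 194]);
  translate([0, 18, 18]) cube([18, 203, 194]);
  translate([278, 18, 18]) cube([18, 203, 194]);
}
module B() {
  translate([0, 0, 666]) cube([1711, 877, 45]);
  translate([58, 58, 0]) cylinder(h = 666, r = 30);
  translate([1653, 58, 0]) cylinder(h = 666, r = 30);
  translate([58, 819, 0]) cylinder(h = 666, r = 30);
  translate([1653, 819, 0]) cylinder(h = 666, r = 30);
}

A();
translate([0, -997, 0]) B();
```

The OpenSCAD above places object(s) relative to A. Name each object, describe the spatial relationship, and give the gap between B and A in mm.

A is an open box. B is a table. The table is on the floor beside the open box on its −y side. The gap between the table and the open box is 120 mm.

The table's nearest face is 120 mm from the open box's −y face.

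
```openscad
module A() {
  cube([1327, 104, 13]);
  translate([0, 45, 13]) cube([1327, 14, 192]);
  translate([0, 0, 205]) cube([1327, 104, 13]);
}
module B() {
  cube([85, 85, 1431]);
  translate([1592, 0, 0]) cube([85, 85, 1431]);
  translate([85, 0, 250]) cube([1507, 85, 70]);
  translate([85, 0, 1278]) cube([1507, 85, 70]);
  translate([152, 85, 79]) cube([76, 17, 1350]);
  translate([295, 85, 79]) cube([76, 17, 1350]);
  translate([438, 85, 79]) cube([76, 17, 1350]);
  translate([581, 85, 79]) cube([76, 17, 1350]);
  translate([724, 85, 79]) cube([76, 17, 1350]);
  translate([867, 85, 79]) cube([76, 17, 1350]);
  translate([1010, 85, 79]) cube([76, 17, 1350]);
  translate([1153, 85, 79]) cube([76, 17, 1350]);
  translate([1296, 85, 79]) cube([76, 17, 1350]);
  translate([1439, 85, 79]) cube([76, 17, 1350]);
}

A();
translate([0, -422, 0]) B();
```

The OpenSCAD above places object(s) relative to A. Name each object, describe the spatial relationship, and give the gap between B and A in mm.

The fence section's nearest face is 320 mm from the I-beam's −y face.

A is an I-beam. B is a fence section. The fence section is on the floor beside the I-beam on its −y side. The gap between the fence section and the I-beam is 320 mm.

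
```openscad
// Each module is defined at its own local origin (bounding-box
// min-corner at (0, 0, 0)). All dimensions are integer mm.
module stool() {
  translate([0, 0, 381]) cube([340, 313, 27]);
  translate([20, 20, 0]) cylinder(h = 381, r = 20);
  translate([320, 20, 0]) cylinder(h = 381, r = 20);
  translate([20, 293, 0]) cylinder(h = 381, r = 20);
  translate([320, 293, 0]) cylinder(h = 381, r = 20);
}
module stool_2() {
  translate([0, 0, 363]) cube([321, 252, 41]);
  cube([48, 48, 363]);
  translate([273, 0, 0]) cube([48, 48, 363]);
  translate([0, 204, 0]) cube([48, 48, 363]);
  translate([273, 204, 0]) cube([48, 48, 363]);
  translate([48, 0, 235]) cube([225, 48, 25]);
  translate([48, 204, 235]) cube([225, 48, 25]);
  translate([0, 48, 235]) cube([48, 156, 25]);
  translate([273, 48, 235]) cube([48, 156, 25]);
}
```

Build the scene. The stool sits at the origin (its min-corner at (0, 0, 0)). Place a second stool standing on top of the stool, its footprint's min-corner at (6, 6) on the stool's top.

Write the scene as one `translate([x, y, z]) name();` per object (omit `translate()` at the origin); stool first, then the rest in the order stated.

stool();
translate([6, 6, 408]) stool_2();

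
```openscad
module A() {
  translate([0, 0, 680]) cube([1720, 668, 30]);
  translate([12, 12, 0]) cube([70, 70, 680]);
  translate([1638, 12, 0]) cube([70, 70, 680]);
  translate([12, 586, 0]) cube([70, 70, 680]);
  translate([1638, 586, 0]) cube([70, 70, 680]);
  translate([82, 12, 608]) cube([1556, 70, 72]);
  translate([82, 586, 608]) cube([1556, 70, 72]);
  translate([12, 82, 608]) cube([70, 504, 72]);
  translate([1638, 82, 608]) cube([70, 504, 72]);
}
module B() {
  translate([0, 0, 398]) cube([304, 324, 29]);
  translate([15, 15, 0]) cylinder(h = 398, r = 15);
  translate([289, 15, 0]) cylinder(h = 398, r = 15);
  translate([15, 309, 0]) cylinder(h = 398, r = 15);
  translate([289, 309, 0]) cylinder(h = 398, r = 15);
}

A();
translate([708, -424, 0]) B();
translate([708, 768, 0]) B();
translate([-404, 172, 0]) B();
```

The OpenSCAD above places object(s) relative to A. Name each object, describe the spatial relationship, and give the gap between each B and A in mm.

A is a table. B is a stool. Three stools sit around the table at the −y, +y, −x sides. The gap between each stool and the table is 100 mm.

Each stool's nearest face is 100 mm from the table's bounding box.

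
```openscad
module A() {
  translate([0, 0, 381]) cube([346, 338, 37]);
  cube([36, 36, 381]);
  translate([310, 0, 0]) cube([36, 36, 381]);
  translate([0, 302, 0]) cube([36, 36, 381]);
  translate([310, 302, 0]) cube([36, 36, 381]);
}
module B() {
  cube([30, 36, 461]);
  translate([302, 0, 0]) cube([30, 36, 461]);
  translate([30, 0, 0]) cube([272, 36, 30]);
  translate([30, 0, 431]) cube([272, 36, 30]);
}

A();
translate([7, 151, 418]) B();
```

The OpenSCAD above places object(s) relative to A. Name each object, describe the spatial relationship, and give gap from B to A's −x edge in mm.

A is a stool. B is a picture frame. The picture frame is on top of the stool, centred. The gap from the picture frame to the stool's −x edge is 7 mm.

The picture frame's min-x is at 7; the stool's min-x is 0; gap = 7 mm.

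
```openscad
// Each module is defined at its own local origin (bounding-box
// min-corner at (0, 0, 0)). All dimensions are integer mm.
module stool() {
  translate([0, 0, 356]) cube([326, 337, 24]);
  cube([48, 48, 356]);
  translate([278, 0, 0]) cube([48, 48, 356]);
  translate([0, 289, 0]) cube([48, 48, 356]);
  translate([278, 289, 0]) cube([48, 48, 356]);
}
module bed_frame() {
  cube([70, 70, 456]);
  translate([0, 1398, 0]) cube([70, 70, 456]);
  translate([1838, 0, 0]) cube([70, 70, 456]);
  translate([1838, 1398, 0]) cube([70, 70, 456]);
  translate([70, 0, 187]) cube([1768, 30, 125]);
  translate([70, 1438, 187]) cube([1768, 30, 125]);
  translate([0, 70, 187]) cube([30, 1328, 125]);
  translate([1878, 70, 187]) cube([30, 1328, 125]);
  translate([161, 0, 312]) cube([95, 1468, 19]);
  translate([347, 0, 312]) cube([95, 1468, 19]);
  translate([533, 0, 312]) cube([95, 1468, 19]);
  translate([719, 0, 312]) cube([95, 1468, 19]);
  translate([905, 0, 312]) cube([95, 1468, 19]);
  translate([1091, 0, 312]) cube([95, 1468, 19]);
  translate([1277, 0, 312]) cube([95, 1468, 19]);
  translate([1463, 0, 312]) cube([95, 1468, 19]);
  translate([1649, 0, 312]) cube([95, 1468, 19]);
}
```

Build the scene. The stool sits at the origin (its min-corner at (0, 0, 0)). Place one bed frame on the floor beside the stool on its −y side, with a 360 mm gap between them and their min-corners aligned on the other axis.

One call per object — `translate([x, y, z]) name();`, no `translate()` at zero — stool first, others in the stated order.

stool();
translate([0, -1828, 0]) bed_frame();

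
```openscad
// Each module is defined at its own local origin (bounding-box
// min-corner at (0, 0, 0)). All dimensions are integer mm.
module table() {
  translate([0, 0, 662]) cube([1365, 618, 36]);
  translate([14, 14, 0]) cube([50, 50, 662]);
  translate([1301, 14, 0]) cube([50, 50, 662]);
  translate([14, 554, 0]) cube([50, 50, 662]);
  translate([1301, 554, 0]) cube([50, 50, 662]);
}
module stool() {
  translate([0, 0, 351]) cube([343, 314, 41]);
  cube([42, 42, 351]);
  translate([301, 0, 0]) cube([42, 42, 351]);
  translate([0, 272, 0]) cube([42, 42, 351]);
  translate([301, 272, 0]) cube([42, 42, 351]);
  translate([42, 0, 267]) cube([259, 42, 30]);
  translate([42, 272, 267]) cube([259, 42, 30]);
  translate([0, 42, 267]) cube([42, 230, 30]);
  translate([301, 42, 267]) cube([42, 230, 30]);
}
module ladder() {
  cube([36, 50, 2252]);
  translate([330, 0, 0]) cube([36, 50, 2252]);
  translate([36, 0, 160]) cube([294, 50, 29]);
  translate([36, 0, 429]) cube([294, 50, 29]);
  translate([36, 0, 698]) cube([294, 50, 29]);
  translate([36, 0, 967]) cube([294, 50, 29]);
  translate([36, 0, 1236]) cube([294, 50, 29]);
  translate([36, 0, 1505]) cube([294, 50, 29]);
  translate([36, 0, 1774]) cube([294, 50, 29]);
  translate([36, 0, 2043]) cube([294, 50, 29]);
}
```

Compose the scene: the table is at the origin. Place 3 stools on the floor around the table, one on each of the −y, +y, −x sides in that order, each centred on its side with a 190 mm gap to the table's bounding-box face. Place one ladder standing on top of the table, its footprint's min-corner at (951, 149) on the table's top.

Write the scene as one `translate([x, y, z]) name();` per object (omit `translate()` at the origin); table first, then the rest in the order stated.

table();
translate([511, -504, 0]) stool();
translate([511, 808, 0]) stool();
translate([-533, 152, 0]) stool();
translate([951, 149, 698]) ladder();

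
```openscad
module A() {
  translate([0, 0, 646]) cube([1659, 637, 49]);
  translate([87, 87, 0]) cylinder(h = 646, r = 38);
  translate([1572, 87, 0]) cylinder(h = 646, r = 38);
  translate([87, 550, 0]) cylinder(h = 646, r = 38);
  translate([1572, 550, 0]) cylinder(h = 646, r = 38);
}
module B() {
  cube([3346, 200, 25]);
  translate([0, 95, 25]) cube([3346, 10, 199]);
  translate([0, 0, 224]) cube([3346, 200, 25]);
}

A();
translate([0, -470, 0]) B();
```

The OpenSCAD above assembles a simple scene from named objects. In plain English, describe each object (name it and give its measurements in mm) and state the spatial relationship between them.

A is a rectangular dining table. The top is 1659×637×49 mm with its upper surface at z = 695 mm. It stands on four round legs of 76 mm diameter, each leg's bounding box inset 49 mm from the nearest pair of top edges, running from the floor to the underside of the top.

B is an I-beam lying along x, 3346 mm long. Overall section height 249 mm. Two flanges 200 mm wide (y) and 25 mm thick, one on the floor and one at the top; a web 10 mm thick runs between them, centred on the flange width.

The I-beam is on the floor beside the table on its −y side.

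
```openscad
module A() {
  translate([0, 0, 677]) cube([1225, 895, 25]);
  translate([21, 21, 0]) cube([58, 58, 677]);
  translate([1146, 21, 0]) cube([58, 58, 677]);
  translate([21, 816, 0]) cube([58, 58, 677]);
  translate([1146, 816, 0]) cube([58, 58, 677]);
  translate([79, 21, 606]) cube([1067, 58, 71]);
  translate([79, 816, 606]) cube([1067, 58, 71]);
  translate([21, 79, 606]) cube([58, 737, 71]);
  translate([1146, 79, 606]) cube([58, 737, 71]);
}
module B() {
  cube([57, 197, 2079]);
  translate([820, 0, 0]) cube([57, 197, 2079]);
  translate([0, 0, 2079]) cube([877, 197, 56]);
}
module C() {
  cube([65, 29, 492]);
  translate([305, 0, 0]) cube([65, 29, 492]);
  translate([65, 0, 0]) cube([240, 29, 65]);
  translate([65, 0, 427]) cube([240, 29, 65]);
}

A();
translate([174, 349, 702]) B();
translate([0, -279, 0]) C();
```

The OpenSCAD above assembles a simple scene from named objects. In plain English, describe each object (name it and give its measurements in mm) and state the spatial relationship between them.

A is a table: top 1225 mm (x) × 895 mm (y), 25 mm thick, upper face at z = 702 mm, on four 58×58 mm square legs, each inset 21 mm from the nearest pair of top edges, running from z = 0 to the bottom of the top. Four apron rails, 58 mm thick and 71 mm tall, run between adjacent legs with their top edges flush with the underside of the top and their outer faces flush with the legs' outer faces.

B is a rectangular door frame: two vertical jambs of 57×197 mm section, 2079 mm tall, with a clear opening 763 mm wide between their inner faces. A header 56 mm tall and 197 mm deep lies on top of the jambs and spans the full outside width.

C is a picture frame with a 240×362 mm rectangular opening (x by z) and a uniform 65 mm border on every side. Frame depth is 29 mm along y. It is built from two vertical stiles running the full outside height and two horizontal rails spanning the gap between the stiles.

The door frame is on top of the table, centred. The picture frame is on the floor beside the table on its −y side.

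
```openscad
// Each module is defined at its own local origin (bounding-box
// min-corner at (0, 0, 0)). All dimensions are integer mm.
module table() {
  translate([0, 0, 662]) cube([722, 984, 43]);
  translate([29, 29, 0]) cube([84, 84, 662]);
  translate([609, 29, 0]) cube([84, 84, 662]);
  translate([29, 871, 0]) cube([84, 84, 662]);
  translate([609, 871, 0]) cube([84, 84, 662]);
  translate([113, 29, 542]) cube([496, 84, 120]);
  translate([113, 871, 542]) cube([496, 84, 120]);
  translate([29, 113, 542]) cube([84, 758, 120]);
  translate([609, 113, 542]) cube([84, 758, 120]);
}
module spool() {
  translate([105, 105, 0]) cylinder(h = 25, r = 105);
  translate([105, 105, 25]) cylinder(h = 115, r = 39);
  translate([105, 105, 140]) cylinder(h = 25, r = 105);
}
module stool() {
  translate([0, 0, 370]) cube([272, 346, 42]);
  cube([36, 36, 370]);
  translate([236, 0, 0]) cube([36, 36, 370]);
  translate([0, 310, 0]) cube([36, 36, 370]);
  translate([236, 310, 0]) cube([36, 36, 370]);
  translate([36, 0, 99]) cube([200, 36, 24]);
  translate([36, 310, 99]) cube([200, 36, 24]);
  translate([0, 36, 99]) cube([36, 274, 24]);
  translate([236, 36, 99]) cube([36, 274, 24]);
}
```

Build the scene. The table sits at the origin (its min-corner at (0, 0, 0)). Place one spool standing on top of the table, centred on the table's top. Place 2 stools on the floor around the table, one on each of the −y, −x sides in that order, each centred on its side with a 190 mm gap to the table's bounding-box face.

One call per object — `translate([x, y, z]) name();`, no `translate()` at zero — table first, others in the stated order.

table();
translate([256, 387, 705]) spool();
translate([225, -536, 0]) stool();
translate([-462, 319, 0]) stool();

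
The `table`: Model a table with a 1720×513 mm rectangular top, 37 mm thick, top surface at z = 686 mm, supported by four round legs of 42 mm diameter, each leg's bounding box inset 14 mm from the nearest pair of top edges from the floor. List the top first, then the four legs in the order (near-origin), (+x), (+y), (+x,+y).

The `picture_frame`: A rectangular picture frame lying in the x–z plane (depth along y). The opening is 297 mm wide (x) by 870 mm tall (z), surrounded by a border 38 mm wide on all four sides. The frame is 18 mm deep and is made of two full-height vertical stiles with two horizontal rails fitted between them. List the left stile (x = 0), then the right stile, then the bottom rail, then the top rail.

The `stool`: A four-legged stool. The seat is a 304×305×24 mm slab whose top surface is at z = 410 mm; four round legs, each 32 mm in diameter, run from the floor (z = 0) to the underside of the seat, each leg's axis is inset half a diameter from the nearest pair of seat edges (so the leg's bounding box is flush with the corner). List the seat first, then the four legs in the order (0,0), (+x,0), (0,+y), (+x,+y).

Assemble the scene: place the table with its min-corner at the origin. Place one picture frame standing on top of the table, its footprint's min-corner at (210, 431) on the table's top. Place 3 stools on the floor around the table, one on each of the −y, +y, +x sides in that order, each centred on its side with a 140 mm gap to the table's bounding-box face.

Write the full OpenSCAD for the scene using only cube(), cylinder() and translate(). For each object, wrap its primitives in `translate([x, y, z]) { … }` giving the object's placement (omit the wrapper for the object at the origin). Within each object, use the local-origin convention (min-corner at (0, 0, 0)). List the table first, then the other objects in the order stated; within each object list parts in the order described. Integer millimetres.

translate([0, 0, 649]) cube([1720, 513, 37]);
translate([35, 35, 0]) cylinder(h = 649, r = 21);
translate([1685, 35, 0]) cylinder(h = 649, r = 21);
translate([35, 478, 0]) cylinder(h = 649, r = 21);
translate([1685, 478, 0]) cylinder(h = 649, r = 21);
translate([210, 431, 686]) {
  cube([38, 18, 946]);
  translate([335, 0, 0]) cube([38, 18, 946]);
  translate([38, 0, 0]) cube([297, 18, 38]);
  translate([38, 0, 908]) cube([297, 18, 38]);
}
translate([708, -445, 0]) {
  translate([0, 0, 386]) cube([304, 305, 24]);
  translate([16, 16, 0]) cylinder(h = 386, r = 16);
  translate([288, 16, 0]) cylinder(h = 386, r = 16);
  translate([16, 289, 0]) cylinder(h = 386, r = 16);
  translate([288, 289, 0]) cylinder(h = 386, r = 16);
}
translate([708, 653, 0]) {
  translate([0, 0, 386]) cube([304, 305, 24]);
  translate([16, 16, 0]) cylinder(h = 386, r = 16);
  translate([288, 16, 0]) cylinder(h = 386, r = 16);
  translate([16, 289, 0]) cylinder(h = 386, r = 16);
  translate([288, 289, 0]) cylinder(h = 386, r = 16);
}
translate([1860, 104, 0]) {
  translate([0, 0, 386]) cube([304, 305, 24]);
  translate([16, 16, 0]) cylinder(h = 386, r = 16);
  translate([288, 16, 0]) cylinder(h = 386, r = 16);
  translate([16, 289, 0]) cylinder(h = 386, r = 16);
  translate([288, 289, 0]) cylinder(h = 386, r = 16);
}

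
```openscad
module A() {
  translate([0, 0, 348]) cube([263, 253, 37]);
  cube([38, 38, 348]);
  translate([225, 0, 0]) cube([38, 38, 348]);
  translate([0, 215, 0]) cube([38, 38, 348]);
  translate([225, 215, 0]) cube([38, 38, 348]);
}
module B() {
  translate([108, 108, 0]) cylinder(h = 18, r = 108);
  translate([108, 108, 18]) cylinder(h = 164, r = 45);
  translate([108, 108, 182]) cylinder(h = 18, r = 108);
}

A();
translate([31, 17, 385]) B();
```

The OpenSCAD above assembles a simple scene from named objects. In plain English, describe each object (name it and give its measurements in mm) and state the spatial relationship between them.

A is a simple wooden stool: a rectangular seat 263 mm (x) by 253 mm (y), 37 mm thick, top face at z = 385 mm, on four square legs, each 38×38 mm in cross-section. The legs rest on z = 0, each flush with a corner of the seat.

B is a spool: two coaxial disc flanges of radius 108 mm and thickness 18 mm, joined by a core cylinder of radius 45 mm and height 164 mm. The lower flange rests on z = 0 and the three cylinders share a vertical axis.

The spool is on top of the stool.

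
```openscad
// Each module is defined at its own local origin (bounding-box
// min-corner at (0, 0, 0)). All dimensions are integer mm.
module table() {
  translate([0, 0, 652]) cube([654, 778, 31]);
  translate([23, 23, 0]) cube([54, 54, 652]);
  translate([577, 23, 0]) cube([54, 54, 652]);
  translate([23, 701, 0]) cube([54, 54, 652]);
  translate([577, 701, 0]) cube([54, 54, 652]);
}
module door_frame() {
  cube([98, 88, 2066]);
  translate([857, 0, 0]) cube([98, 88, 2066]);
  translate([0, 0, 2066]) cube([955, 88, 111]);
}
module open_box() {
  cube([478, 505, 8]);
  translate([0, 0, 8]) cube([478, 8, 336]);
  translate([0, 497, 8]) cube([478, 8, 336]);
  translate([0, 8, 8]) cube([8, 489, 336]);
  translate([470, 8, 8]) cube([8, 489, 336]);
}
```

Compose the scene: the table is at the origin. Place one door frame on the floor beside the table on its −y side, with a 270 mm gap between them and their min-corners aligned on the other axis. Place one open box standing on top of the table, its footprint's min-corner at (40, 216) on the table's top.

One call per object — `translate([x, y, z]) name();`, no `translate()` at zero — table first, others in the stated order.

table();
translate([0, -358, 0]) door_frame();
translate([40, 216, 683]) open_box();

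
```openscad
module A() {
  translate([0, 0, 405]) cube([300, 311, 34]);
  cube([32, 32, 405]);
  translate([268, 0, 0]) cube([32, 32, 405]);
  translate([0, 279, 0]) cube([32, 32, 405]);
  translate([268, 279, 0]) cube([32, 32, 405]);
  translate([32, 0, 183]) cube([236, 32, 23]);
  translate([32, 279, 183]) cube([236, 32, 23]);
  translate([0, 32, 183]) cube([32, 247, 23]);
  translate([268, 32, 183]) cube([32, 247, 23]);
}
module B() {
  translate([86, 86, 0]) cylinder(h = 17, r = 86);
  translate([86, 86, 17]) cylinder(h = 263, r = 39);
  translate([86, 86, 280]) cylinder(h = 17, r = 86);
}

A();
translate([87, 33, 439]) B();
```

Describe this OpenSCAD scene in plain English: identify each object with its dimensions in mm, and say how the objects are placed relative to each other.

A is a simple wooden stool: a rectangular seat 300 mm (x) by 311 mm (y), 34 mm thick, top face at z = 439 mm, on four square legs, each 32×32 mm in cross-section. The legs rest on z = 0, each flush with a corner of the seat. Four stretchers, 32 mm wide and 23 mm tall, connect adjacent legs with their undersides at z = 183 mm, each running between the inner faces of the legs it joins and aligned with the legs' outer faces on the other axis.

B is a spool: two coaxial disc flanges of radius 86 mm and thickness 17 mm, joined by a core cylinder of radius 39 mm and height 263 mm. The lower flange rests on z = 0 and the three cylinders share a vertical axis.

The spool is on top of the stool.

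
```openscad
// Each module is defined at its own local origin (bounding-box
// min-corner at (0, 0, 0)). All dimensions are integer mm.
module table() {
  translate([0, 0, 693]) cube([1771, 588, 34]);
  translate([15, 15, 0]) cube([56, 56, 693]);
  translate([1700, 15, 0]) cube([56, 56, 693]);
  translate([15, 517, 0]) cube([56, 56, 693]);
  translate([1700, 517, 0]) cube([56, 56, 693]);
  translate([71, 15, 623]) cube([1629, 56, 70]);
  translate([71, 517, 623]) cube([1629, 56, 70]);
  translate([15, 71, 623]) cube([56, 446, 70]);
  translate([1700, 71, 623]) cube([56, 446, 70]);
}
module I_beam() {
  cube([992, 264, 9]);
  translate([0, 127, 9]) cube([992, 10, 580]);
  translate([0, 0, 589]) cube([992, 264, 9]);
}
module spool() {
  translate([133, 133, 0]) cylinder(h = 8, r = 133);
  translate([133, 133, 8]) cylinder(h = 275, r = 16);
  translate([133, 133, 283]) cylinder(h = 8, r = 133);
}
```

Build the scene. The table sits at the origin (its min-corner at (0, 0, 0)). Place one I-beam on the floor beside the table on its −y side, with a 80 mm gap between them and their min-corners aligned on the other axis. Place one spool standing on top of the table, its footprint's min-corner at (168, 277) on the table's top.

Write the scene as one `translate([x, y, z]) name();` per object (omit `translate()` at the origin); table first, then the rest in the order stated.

table();
translate([0, -344, 0]) I_beam();
translate([168, 277, 727]) spool();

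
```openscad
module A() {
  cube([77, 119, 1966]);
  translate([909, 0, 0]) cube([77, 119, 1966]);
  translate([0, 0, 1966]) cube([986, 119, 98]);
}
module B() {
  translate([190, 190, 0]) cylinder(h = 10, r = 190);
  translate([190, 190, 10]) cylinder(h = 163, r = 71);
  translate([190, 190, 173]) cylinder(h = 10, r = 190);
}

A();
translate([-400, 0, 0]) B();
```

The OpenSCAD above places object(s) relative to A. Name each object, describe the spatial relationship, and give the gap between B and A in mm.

A is a door frame. B is a spool. The spool is on the floor beside the door frame on its −x side. The gap between the spool and the door frame is 20 mm.

The spool's nearest face is 20 mm from the door frame's −x face.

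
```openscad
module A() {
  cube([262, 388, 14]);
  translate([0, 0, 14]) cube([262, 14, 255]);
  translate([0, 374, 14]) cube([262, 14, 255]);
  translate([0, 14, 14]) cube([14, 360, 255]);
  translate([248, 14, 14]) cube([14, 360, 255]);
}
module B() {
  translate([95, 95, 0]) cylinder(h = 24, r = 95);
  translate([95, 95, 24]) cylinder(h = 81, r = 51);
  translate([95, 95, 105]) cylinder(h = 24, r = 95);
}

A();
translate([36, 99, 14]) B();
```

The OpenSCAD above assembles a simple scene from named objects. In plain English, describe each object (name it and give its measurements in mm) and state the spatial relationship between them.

A is an open-topped rectangular box: outside dimensions 262×388×269 mm, with a uniform wall and base thickness of 14 mm. The base is a full 262×388 slab on the floor; four walls sit on top of the base. The front and back walls (the −y and +y sides) span the full width; the two side walls fit between them.

B is a spool: two coaxial disc flanges of radius 95 mm and thickness 24 mm, joined by a core cylinder of radius 51 mm and height 81 mm. The lower flange rests on z = 0 and the three cylinders share a vertical axis.

The spool sits inside the open box, centred.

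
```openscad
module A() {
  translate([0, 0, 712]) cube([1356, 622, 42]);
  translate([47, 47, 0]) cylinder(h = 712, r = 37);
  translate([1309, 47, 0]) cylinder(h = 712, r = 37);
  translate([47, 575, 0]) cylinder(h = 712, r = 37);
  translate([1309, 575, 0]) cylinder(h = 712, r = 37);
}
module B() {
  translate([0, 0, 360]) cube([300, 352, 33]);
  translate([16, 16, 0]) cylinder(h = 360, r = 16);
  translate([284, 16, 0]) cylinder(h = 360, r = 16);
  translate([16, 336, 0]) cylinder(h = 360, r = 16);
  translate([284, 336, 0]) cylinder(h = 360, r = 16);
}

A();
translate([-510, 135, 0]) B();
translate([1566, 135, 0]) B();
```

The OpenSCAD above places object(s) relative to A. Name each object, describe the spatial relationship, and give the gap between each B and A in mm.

A is a table. B is a stool. Two stools sit around the table at the −x, +x sides. The gap between each stool and the table is 210 mm.

Each stool's nearest face is 210 mm from the table's bounding box.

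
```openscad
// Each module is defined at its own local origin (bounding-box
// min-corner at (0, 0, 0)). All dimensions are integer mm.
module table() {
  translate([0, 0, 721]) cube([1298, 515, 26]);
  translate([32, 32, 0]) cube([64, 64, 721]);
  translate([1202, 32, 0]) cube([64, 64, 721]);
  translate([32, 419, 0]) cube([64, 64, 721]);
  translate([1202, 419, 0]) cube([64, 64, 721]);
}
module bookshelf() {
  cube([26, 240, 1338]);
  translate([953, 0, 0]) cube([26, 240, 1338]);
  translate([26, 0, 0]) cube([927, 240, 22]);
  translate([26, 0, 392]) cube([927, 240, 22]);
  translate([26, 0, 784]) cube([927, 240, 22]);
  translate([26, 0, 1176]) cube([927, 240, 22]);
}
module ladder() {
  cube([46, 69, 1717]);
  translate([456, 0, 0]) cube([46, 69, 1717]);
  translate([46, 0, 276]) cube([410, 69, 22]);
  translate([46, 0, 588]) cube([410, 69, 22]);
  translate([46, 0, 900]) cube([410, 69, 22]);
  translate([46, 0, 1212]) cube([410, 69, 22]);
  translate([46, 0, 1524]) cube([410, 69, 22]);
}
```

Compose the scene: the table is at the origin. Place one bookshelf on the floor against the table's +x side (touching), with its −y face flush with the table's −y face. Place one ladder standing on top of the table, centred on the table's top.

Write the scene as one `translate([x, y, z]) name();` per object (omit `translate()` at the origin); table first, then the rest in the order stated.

table();
translate([1298, 0, 0]) bookshelf();
translate([398, 223, 747]) ladder();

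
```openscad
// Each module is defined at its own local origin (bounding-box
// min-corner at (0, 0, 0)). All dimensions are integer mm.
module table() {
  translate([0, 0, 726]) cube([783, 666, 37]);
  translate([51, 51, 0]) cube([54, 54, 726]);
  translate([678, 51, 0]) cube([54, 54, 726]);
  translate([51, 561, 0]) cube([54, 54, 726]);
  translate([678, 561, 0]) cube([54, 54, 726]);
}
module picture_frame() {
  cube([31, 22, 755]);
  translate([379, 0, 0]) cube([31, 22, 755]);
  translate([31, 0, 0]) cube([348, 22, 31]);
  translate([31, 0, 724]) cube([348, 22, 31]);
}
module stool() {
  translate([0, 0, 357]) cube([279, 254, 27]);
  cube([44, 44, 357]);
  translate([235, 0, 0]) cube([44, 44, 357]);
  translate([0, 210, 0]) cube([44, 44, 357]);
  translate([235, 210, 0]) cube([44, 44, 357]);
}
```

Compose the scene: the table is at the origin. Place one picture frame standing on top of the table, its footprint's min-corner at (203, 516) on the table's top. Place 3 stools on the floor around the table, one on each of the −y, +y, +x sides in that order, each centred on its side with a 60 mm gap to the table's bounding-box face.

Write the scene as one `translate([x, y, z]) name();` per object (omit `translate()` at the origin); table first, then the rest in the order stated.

table();
translate([203, 516, 763]) picture_frame();
translate([252, -314, 0]) stool();
translate([252, 726, 0]) stool();
translate([843, 206, 0]) stool();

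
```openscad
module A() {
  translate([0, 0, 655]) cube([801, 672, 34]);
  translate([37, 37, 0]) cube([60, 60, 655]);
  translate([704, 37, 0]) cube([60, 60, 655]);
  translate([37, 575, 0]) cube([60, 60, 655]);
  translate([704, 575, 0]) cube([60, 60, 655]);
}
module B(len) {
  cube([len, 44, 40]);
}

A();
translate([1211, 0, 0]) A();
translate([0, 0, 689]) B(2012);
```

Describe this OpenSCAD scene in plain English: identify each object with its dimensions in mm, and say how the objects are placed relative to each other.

A is a table: top 801 mm (x) × 672 mm (y), 34 mm thick, upper face at z = 689 mm, on four 60×60 mm square legs, each inset 37 mm from the nearest pair of top edges, running from z = 0 to the bottom of the top.

B is a rectangular beam 2012 mm long (x), 44 mm deep (y), 40 mm thick (z).

The beam spans the tops of two tables placed 410 mm apart, resting at z = 689 mm.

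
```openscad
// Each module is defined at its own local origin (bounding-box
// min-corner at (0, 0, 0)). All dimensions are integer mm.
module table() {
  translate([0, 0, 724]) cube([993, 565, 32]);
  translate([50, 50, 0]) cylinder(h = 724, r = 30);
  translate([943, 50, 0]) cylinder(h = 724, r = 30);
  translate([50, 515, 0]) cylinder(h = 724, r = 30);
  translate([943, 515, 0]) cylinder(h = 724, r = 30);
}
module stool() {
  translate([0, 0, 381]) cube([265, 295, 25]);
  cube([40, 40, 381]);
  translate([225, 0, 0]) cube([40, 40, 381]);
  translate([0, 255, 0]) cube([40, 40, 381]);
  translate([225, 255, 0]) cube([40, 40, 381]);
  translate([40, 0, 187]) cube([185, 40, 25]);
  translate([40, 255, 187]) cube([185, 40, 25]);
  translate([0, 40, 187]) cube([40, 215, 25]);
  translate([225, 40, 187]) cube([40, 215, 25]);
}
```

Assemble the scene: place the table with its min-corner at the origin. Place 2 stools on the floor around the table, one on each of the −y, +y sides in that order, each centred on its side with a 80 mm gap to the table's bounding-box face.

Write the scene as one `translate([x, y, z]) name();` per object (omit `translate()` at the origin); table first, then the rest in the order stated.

table();
translate([364, -375, 0]) stool();
translate([364, 645, 0]) stool();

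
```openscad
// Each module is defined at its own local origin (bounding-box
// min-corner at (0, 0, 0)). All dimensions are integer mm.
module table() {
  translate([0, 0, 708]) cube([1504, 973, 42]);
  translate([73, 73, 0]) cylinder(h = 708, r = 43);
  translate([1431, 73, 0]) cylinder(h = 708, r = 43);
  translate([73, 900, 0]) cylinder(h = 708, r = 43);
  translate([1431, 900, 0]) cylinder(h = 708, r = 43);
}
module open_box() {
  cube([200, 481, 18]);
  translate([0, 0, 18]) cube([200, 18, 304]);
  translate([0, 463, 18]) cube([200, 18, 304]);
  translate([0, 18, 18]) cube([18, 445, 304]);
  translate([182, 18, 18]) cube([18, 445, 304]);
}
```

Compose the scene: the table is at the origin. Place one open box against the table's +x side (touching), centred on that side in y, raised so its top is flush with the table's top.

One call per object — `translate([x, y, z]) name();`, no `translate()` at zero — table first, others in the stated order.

table();
translate([1504, 246, 428]) open_box();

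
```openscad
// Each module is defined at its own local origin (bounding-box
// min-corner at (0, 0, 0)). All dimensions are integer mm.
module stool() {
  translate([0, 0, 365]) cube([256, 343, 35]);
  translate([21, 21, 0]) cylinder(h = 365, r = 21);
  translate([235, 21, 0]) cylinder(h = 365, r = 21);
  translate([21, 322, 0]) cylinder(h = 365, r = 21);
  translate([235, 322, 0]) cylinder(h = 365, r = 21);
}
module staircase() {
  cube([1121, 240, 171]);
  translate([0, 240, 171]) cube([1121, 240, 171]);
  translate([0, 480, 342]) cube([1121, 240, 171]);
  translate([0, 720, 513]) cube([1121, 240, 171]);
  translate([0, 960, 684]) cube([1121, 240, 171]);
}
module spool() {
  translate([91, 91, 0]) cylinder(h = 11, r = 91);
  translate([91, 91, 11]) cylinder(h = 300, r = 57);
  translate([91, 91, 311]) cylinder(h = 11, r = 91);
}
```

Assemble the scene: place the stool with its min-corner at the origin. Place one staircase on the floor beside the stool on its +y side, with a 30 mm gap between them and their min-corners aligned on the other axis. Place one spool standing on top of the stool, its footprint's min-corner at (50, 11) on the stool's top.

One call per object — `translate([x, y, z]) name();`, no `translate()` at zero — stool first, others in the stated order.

stool();
translate([0, 373, 0]) staircase();
translate([50, 11, 400]) spool();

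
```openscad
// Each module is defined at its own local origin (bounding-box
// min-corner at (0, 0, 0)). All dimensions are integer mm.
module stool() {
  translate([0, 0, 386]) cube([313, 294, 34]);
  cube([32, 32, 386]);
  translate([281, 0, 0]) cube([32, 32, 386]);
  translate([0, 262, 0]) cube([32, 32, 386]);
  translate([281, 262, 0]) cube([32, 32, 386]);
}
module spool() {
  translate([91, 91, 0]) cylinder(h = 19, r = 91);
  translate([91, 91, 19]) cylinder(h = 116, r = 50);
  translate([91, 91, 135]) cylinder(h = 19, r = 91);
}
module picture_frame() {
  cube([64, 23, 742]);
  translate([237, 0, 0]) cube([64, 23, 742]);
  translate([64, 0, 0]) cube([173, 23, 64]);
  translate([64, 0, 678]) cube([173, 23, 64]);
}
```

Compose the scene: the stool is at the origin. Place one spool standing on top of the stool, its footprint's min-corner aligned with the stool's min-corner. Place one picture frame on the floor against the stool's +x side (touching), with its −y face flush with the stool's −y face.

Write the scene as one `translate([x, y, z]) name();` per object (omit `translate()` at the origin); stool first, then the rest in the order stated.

stool();
translate([0, 0, 420]) spool();
translate([313, 0, 0]) picture_frame();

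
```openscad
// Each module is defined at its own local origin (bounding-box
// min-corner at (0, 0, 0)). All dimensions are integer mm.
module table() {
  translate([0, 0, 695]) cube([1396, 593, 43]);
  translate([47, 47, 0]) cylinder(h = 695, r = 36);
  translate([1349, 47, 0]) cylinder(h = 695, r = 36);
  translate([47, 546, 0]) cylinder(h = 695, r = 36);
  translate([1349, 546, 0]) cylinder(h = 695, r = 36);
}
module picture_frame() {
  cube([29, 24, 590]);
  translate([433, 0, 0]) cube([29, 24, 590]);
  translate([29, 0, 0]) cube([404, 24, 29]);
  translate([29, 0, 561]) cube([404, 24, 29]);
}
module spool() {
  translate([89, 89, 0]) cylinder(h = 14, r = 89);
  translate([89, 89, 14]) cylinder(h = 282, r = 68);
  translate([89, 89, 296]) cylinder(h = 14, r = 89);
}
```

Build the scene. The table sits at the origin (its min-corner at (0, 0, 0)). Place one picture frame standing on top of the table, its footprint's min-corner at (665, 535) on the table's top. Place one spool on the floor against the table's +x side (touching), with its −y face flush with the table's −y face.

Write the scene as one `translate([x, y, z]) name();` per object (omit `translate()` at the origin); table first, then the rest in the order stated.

table();
translate([665, 535, 738]) picture_frame();
translate([1396, 0, 0]) spool();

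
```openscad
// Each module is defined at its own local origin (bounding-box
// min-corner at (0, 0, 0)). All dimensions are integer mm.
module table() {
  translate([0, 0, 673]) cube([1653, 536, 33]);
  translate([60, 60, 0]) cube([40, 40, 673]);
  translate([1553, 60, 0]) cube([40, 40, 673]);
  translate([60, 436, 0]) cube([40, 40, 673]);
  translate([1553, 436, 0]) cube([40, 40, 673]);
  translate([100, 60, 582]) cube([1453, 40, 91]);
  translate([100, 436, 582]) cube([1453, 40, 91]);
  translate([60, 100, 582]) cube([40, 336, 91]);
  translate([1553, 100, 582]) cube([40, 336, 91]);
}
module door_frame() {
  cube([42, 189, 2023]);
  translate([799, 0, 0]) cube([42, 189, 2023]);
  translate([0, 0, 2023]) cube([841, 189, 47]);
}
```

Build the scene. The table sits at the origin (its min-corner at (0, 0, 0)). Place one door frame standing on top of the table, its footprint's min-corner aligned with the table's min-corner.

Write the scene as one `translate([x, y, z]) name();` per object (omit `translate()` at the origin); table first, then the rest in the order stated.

table();
translate([0, 0, 706]) door_frame();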